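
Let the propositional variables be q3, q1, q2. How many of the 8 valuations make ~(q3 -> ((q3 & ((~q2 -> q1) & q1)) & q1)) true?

2

Initial set: {~(q3 -> ((q3 & ((~q2 -> q1) & q1)) & q1))}.
~(q3 -> ((q3 & ((~q2 -> q1) & q1)) & q1)): α-rule — add q3, ~((q3 & ((~q2 -> q1) & q1)) & q1).
~((q3 & ((~q2 -> q1) & q1)) & q1): β-rule — branch into ~(q3 & ((~q2 -> q1) & q1))  //  ~q1.
  branch 1 (add ~(q3 & ((~q2 -> q1) & q1))):
    ~(q3 & ((~q2 -> q1) & q1)): β-rule — branch into ~q3  //  ~((~q2 -> q1) & q1).
      branch 1.1 (add ~q3):
        × closes — contains both q3 and ~q3.
      branch 1.2 (add ~((~q2 -> q1) & q1)):
        ~((~q2 -> q1) & q1): β-rule — branch into ~(~q2 -> q1)  //  ~q1.
          branch 1.2.1 (add ~(~q2 -> q1)):
            ~(~q2 -> q1): α-rule — add ~q2, ~q1.
            ○ open, literals {q1=F, q2=F, q3=T}.
          branch 1.2.2 (add ~q1):
            ○ open, literals {q1=F, q3=T}.
  branch 2 (add ~q1):
    ○ open, literals {q1=F, q3=T}.
1 branch closed, 3 open.
Each open branch fixes some atoms; the unmentioned ones are free. Counting distinct full assignments: branch {q1=F, q2=F, q3=T} (none free) contributes 1 new; branch {q1=F, q3=T} (q2) contributes 1 new; branch {q1=F, q3=T} (q2) contributes 0 new. Total: 2.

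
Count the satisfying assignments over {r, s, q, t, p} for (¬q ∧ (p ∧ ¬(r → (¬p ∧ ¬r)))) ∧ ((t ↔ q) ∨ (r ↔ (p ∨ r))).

4

Initial set: {T ((¬q ∧ (p ∧ ¬(r → (¬p ∧ ¬r)))) ∧ ((t ↔ q) ∨ (r ↔ (p ∨ r))))}.
T ((¬q ∧ (p ∧ ¬(r → (¬p ∧ ¬r)))) ∧ ((t ↔ q) ∨ (r ↔ (p ∨ r)))): α-rule — add T (¬q ∧ (p ∧ ¬(r → (¬p ∧ ¬r)))), T ((t ↔ q) ∨ (r ↔ (p ∨ r))).
T (¬q ∧ (p ∧ ¬(r → (¬p ∧ ¬r)))): α-rule — add T ¬q, T (p ∧ ¬(r → (¬p ∧ ¬r))).
T (p ∧ ¬(r → (¬p ∧ ¬r))): α-rule — add T p, T ¬(r → (¬p ∧ ¬r)).
T ¬(r → (¬p ∧ ¬r)): α-rule — add T r, F (¬p ∧ ¬r).
T ((t ↔ q) ∨ (r ↔ (p ∨ r))): β-rule — branch into T (t ↔ q)  //  T (r ↔ (p ∨ r)).
  branch 1 (add T (t ↔ q)):
    F (¬p ∧ ¬r): β-rule — branch into F ¬p  //  F ¬r.
      branch 1.1 (add F ¬p):
        T (t ↔ q): β-rule — branch into T t, T q  //  F t, F q.
          branch 1.1.1 (add T t, T q):
            × closes — contains both q and ¬q.
          branch 1.1.2 (add F t, F q):
            ○ open, literals {p=T, q=F, r=T, t=F}.
      branch 1.2 (add F ¬r):
        T (t ↔ q): β-rule — branch into T t, T q  //  F t, F q.
          branch 1.2.1 (add T t, T q):
            × closes — contains both q and ¬q.
          branch 1.2.2 (add F t, F q):
            ○ open, literals {p=T, q=F, r=T, t=F}.
  branch 2 (add T (r ↔ (p ∨ r))):
    F (¬p ∧ ¬r): β-rule — branch into F ¬p  //  F ¬r.
      branch 2.1 (add F ¬p):
        T (r ↔ (p ∨ r)): β-rule — branch into T r, T (p ∨ r)  //  F r, F (p ∨ r).
          branch 2.1.1 (add T r, T (p ∨ r)):
            T (p ∨ r): β-rule — branch into T p  //  T r.
              branch 2.1.1.1 (add T p):
                ○ open, literals {p=T, q=F, r=T}.
              branch 2.1.1.2 (add T r):
                ○ open, literals {p=T, q=F, r=T}.
          branch 2.1.2 (add F r, F (p ∨ r)):
            × closes — contains both r and ¬r.
      branch 2.2 (add F ¬r):
        T (r ↔ (p ∨ r)): β-rule — branch into T r, T (p ∨ r)  //  F r, F (p ∨ r).
          branch 2.2.1 (add T r, T (p ∨ r)):
            T (p ∨ r): β-rule — branch into T p  //  T r.
              branch 2.2.1.1 (add T p):
                ○ open, literals {p=T, q=F, r=T}.
              branch 2.2.1.2 (add T r):
                ○ open, literals {p=T, q=F, r=T}.
          branch 2.2.2 (add F r, F (p ∨ r)):
            × closes — contains both r and ¬r.
4 branches closed, 6 open.
Each open branch fixes some atoms; the unmentioned ones are free. Counting distinct full assignments: branch {p=T, q=F, r=T, t=F} (s) contributes 2 new; branch {p=T, q=F, r=T, t=F} (s) contributes 0 new; branch {p=T, q=F, r=T} (s, t) contributes 2 new; branch {p=T, q=F, r=T} (s, t) contributes 0 new; branch {p=T, q=F, r=T} (s, t) contributes 0 new; branch {p=T, q=F, r=T} (s, t) contributes 0 new. Total: 4.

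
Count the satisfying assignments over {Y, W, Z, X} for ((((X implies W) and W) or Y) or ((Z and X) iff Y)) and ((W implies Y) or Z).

Initial set: {(((((X implies W) and W) or Y) or ((Z and X) iff Y)) and ((W implies Y) or Z))}.
(((((X implies W) and W) or Y) or ((Z and X) iff Y)) and ((W implies Y) or Z)): α-rule — add ((((X implies W) and W) or Y) or ((Z and X) iff Y)), ((W implies Y) or Z).
((((X implies W) and W) or Y) or ((Z and X) iff Y)): β-rule — branch into (((X implies W) and W) or Y)  //  ((Z and X) iff Y).
  branch 1 (add (((X implies W) and W) or Y)):
    ((W implies Y) or Z): β-rule — branch into (W implies Y)  //  Z.
      branch 1.1 (add (W implies Y)):
        (((X implies W) and W) or Y): β-rule — branch into ((X implies W) and W)  //  Y.
          branch 1.1.1 (add ((X implies W) and W)):
            ((X implies W) and W): α-rule — add (X implies W), W.
            (W implies Y): β-rule — branch into not W  //  Y.
              branch 1.1.1.1 (add not W):
                × closes — contains both W and not W.
              branch 1.1.1.2 (add Y):
                (X implies W): β-rule — branch into not X  //  W.
                  branch 1.1.1.2.1 (add not X):
                    ○ open, literals {W=1, X=0, Y=1}.
                  branch 1.1.1.2.2 (add W):
                    ○ open, literals {W=1, Y=1}.
          branch 1.1.2 (add Y):
            (W implies Y): β-rule — branch into not W  //  Y.
              branch 1.1.2.1 (add not W):
                ○ open, literals {W=0, Y=1}.
              branch 1.1.2.2 (add Y):
                ○ open, literals {Y=1}.
      branch 1.2 (add Z):
        (((X implies W) and W) or Y): β-rule — branch into ((X implies W) and W)  //  Y.
          branch 1.2.1 (add ((X implies W) and W)):
            ((X implies W) and W): α-rule — add (X implies W), W.
            (X implies W): β-rule — branch into not X  //  W.
              branch 1.2.1.1 (add not X):
                ○ open, literals {W=1, X=0, Z=1}.
              branch 1.2.1.2 (add W):
                ○ open, literals {W=1, Z=1}.
          branch 1.2.2 (add Y):
            ○ open, literals {Y=1, Z=1}.
  branch 2 (add ((Z and X) iff Y)):
    ((W implies Y) or Z): β-rule — branch into (W implies Y)  //  Z.
      branch 2.1 (add (W implies Y)):
        ((Z and X) iff Y): β-rule — branch into (Z and X), Y  //  not (Z and X), not Y.
          branch 2.1.1 (add (Z and X), Y):
            (Z and X): α-rule — add Z, X.
            (W implies Y): β-rule — branch into not W  //  Y.
              branch 2.1.1.1 (add not W):
                ○ open, literals {W=0, X=1, Y=1, Z=1}.
              branch 2.1.1.2 (add Y):
                ○ open, literals {X=1, Y=1, Z=1}.
          branch 2.1.2 (add not (Z and X), not Y):
            (W implies Y): β-rule — branch into not W  //  Y.
              branch 2.1.2.1 (add not W):
                not (Z and X): β-rule — branch into not Z  //  not X.
                  branch 2.1.2.1.1 (add not Z):
                    ○ open, literals {W=0, Y=0, Z=0}.
                  branch 2.1.2.1.2 (add not X):
                    ○ open, literals {W=0, X=0, Y=0}.
              branch 2.1.2.2 (add Y):
                × closes — contains both Y and not Y.
      branch 2.2 (add Z):
        ((Z and X) iff Y): β-rule — branch into (Z and X), Y  //  not (Z and X), not Y.
          branch 2.2.1 (add (Z and X), Y):
            (Z and X): α-rule — add Z, X.
            ○ open, literals {X=1, Y=1, Z=1}.
          branch 2.2.2 (add not (Z and X), not Y):
            not (Z and X): β-rule — branch into not Z  //  not X.
              branch 2.2.2.1 (add not Z):
                × closes — contains both Z and not Z.
              branch 2.2.2.2 (add not X):
                ○ open, literals {X=0, Y=0, Z=1}.
3 branches closed, 13 open.
Each open branch fixes some atoms; the unmentioned ones are free. Counting distinct full assignments: branch {W=1, X=0, Y=1} (Z) contributes 2 new; branch {W=1, Y=1} (Z, X) contributes 2 new; branch {W=0, Y=1} (Z, X) contributes 4 new; branch {Y=1} (W, Z, X) contributes 0 new; branch {W=1, X=0, Z=1} (Y) contributes 1 new; branch {W=1, Z=1} (Y, X) contributes 1 new; branch {Y=1, Z=1} (W, X) contributes 0 new; branch {W=0, X=1, Y=1, Z=1} (none free) contributes 0 new; branch {X=1, Y=1, Z=1} (W) contributes 0 new; branch {W=0, Y=0, Z=0} (X) contributes 2 new; branch {W=0, X=0, Y=0} (Z) contributes 1 new; branch {X=1, Y=1, Z=1} (W) contributes 0 new; branch {X=0, Y=0, Z=1} (W) contributes 0 new. Total: 13.

13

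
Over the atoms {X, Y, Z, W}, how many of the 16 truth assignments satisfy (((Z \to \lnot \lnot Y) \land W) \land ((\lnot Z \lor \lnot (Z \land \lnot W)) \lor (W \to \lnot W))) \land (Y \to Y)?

6

Initial set: {((((Z \to \lnot \lnot Y) \land W) \land ((\lnot Z \lor \lnot (Z \land \lnot W)) \lor (W \to \lnot W))) \land (Y \to Y))}.
((((Z \to \lnot \lnot Y) \land W) \land ((\lnot Z \lor \lnot (Z \land \lnot W)) \lor (W \to \lnot W))) \land (Y \to Y)): α-rule — add (((Z \to \lnot \lnot Y) \land W) \land ((\lnot Z \lor \lnot (Z \land \lnot W)) \lor (W \to \lnot W))), (Y \to Y).
(((Z \to \lnot \lnot Y) \land W) \land ((\lnot Z \lor \lnot (Z \land \lnot W)) \lor (W \to \lnot W))): α-rule — add ((Z \to \lnot \lnot Y) \land W), ((\lnot Z \lor \lnot (Z \land \lnot W)) \lor (W \to \lnot W)).
((Z \to \lnot \lnot Y) \land W): α-rule — add (Z \to \lnot \lnot Y), W.
(Y \to Y): β-rule — branch into \lnot Y  //  Y.
  branch 1 (add \lnot Y):
    ((\lnot Z \lor \lnot (Z \land \lnot W)) \lor (W \to \lnot W)): β-rule — branch into (\lnot Z \lor \lnot (Z \land \lnot W))  //  (W \to \lnot W).
      branch 1.1 (add (\lnot Z \lor \lnot (Z \land \lnot W))):
        (Z \to \lnot \lnot Y): β-rule — branch into \lnot Z  //  \lnot \lnot Y.
          branch 1.1.1 (add \lnot Z):
            (\lnot Z \lor \lnot (Z \land \lnot W)): β-rule — branch into \lnot Z  //  \lnot (Z \land \lnot W).
              branch 1.1.1.1 (add \lnot Z):
                ○ open, literals {W=T, Y=F, Z=F}.
              branch 1.1.1.2 (add \lnot (Z \land \lnot W)):
                \lnot (Z \land \lnot W): β-rule — branch into \lnot Z  //  \lnot \lnot W.
                  branch 1.1.1.2.1 (add \lnot Z):
                    ○ open, literals {W=T, Y=F, Z=F}.
                  branch 1.1.1.2.2 (add \lnot \lnot W):
                    ○ open, literals {W=T, Y=F, Z=F}.
          branch 1.1.2 (add \lnot \lnot Y):
            \lnot \lnot Y: drop double negation, giving Y.
            × closes — contains both Y and \lnot Y.
      branch 1.2 (add (W \to \lnot W)):
        (Z \to \lnot \lnot Y): β-rule — branch into \lnot Z  //  \lnot \lnot Y.
          branch 1.2.1 (add \lnot Z):
            (W \to \lnot W): β-rule — branch into \lnot W  //  \lnot W.
              branch 1.2.1.1 (add \lnot W):
                × closes — contains both W and \lnot W.
              branch 1.2.1.2 (add \lnot W):
                × closes — contains both W and \lnot W.
          branch 1.2.2 (add \lnot \lnot Y):
            \lnot \lnot Y: drop double negation, giving Y.
            × closes — contains both Y and \lnot Y.
  branch 2 (add Y):
    ((\lnot Z \lor \lnot (Z \land \lnot W)) \lor (W \to \lnot W)): β-rule — branch into (\lnot Z \lor \lnot (Z \land \lnot W))  //  (W \to \lnot W).
      branch 2.1 (add (\lnot Z \lor \lnot (Z \land \lnot W))):
        (Z \to \lnot \lnot Y): β-rule — branch into \lnot Z  //  \lnot \lnot Y.
          branch 2.1.1 (add \lnot Z):
            (\lnot Z \lor \lnot (Z \land \lnot W)): β-rule — branch into \lnot Z  //  \lnot (Z \land \lnot W).
              branch 2.1.1.1 (add \lnot Z):
                ○ open, literals {W=T, Y=T, Z=F}.
              branch 2.1.1.2 (add \lnot (Z \land \lnot W)):
                \lnot (Z \land \lnot W): β-rule — branch into \lnot Z  //  \lnot \lnot W.
                  branch 2.1.1.2.1 (add \lnot Z):
                    ○ open, literals {W=T, Y=T, Z=F}.
                  branch 2.1.1.2.2 (add \lnot \lnot W):
                    ○ open, literals {W=T, Y=T, Z=F}.
          branch 2.1.2 (add \lnot \lnot Y):
            \lnot \lnot Y: drop double negation, giving Y.
            (\lnot Z \lor \lnot (Z \land \lnot W)): β-rule — branch into \lnot Z  //  \lnot (Z \land \lnot W).
              branch 2.1.2.1 (add \lnot Z):
                ○ open, literals {W=T, Y=T, Z=F}.
              branch 2.1.2.2 (add \lnot (Z \land \lnot W)):
                \lnot (Z \land \lnot W): β-rule — branch into \lnot Z  //  \lnot \lnot W.
                  branch 2.1.2.2.1 (add \lnot Z):
                    ○ open, literals {W=T, Y=T, Z=F}.
                  branch 2.1.2.2.2 (add \lnot \lnot W):
                    ○ open, literals {W=T, Y=T}.
      branch 2.2 (add (W \to \lnot W)):
        (Z \to \lnot \lnot Y): β-rule — branch into \lnot Z  //  \lnot \lnot Y.
          branch 2.2.1 (add \lnot Z):
            (W \to \lnot W): β-rule — branch into \lnot W  //  \lnot W.
              branch 2.2.1.1 (add \lnot W):
                × closes — contains both W and \lnot W.
              branch 2.2.1.2 (add \lnot W):
                × closes — contains both W and \lnot W.
          branch 2.2.2 (add \lnot \lnot Y):
            \lnot \lnot Y: drop double negation, giving Y.
            (W \to \lnot W): β-rule — branch into \lnot W  //  \lnot W.
              branch 2.2.2.1 (add \lnot W):
                × closes — contains both W and \lnot W.
              branch 2.2.2.2 (add \lnot W):
                × closes — contains both W and \lnot W.
8 branches closed, 9 open.
Each open branch fixes some atoms; the unmentioned ones are free. Counting distinct full assignments: branch {W=T, Y=F, Z=F} (X) contributes 2 new; branch {W=T, Y=F, Z=F} (X) contributes 0 new; branch {W=T, Y=F, Z=F} (X) contributes 0 new; branch {W=T, Y=T, Z=F} (X) contributes 2 new; branch {W=T, Y=T, Z=F} (X) contributes 0 new; branch {W=T, Y=T, Z=F} (X) contributes 0 new; branch {W=T, Y=T, Z=F} (X) contributes 0 new; branch {W=T, Y=T, Z=F} (X) contributes 0 new; branch {W=T, Y=T} (X, Z) contributes 2 new. Total: 6.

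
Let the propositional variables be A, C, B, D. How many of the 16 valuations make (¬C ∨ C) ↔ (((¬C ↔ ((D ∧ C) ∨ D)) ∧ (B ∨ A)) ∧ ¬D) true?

3

Initial set: {((¬C ∨ C) ↔ (((¬C ↔ ((D ∧ C) ∨ D)) ∧ (B ∨ A)) ∧ ¬D))}.
((¬C ∨ C) ↔ (((¬C ↔ ((D ∧ C) ∨ D)) ∧ (B ∨ A)) ∧ ¬D)): β-rule — branch into (¬C ∨ C), (((¬C ↔ ((D ∧ C) ∨ D)) ∧ (B ∨ A)) ∧ ¬D)  //  ¬(¬C ∨ C), ¬(((¬C ↔ ((D ∧ C) ∨ D)) ∧ (B ∨ A)) ∧ ¬D).
  branch 1 (add (¬C ∨ C), (((¬C ↔ ((D ∧ C) ∨ D)) ∧ (B ∨ A)) ∧ ¬D)):
    (((¬C ↔ ((D ∧ C) ∨ D)) ∧ (B ∨ A)) ∧ ¬D): α-rule — add ((¬C ↔ ((D ∧ C) ∨ D)) ∧ (B ∨ A)), ¬D.
    ((¬C ↔ ((D ∧ C) ∨ D)) ∧ (B ∨ A)): α-rule — add (¬C ↔ ((D ∧ C) ∨ D)), (B ∨ A).
    (¬C ∨ C): β-rule — branch into ¬C  //  C.
      branch 1.1 (add ¬C):
        (¬C ↔ ((D ∧ C) ∨ D)): β-rule — branch into ¬C, ((D ∧ C) ∨ D)  //  ¬¬C, ¬((D ∧ C) ∨ D).
          branch 1.1.1 (add ¬C, ((D ∧ C) ∨ D)):
            (B ∨ A): β-rule — branch into B  //  A.
              branch 1.1.1.1 (add B):
                ((D ∧ C) ∨ D): β-rule — branch into (D ∧ C)  //  D.
                  branch 1.1.1.1.1 (add (D ∧ C)):
                    (D ∧ C): α-rule — add D, C.
                    × closes — contains both D and ¬D.
                  branch 1.1.1.1.2 (add D):
                    × closes — contains both D and ¬D.
              branch 1.1.1.2 (add A):
                ((D ∧ C) ∨ D): β-rule — branch into (D ∧ C)  //  D.
                  branch 1.1.1.2.1 (add (D ∧ C)):
                    (D ∧ C): α-rule — add D, C.
                    × closes — contains both D and ¬D.
                  branch 1.1.1.2.2 (add D):
                    × closes — contains both D and ¬D.
          branch 1.1.2 (add ¬¬C, ¬((D ∧ C) ∨ D)):
            × closes — contains both C and ¬C.
      branch 1.2 (add C):
        (¬C ↔ ((D ∧ C) ∨ D)): β-rule — branch into ¬C, ((D ∧ C) ∨ D)  //  ¬¬C, ¬((D ∧ C) ∨ D).
          branch 1.2.1 (add ¬C, ((D ∧ C) ∨ D)):
            × closes — contains both C and ¬C.
          branch 1.2.2 (add ¬¬C, ¬((D ∧ C) ∨ D)):
            ¬((D ∧ C) ∨ D): α-rule — add ¬(D ∧ C), ¬D.
            (B ∨ A): β-rule — branch into B  //  A.
              branch 1.2.2.1 (add B):
                ¬(D ∧ C): β-rule — branch into ¬D  //  ¬C.
                  branch 1.2.2.1.1 (add ¬D):
                    ○ open, literals {B=T, C=T, D=F}.
                  branch 1.2.2.1.2 (add ¬C):
                    × closes — contains both C and ¬C.
              branch 1.2.2.2 (add A):
                ¬(D ∧ C): β-rule — branch into ¬D  //  ¬C.
                  branch 1.2.2.2.1 (add ¬D):
                    ○ open, literals {A=T, C=T, D=F}.
                  branch 1.2.2.2.2 (add ¬C):
                    × closes — contains both C and ¬C.
  branch 2 (add ¬(¬C ∨ C), ¬(((¬C ↔ ((D ∧ C) ∨ D)) ∧ (B ∨ A)) ∧ ¬D)):
    ¬(¬C ∨ C): α-rule — add ¬¬C, ¬C.
    × closes — contains both C and ¬C.
9 branches closed, 2 open.
Each open branch fixes some atoms; the unmentioned ones are free. Counting distinct full assignments: branch {B=T, C=T, D=F} (A) contributes 2 new; branch {A=T, C=T, D=F} (B) contributes 1 new. Total: 3.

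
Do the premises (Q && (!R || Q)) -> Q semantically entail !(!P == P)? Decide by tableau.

Initial set: {((Q && (!R || Q)) -> Q); !!(!P == P)}.
((Q && (!R || Q)) -> Q): β-rule — branch into !(Q && (!R || Q))  //  Q.
  branch 1 (add !(Q && (!R || Q))):
    !!(!P == P): β-rule — branch into !P, P  //  !!P, !P.
      branch 1.1 (add !P, P):
        × closes — contains both P and !P.
      branch 1.2 (add !!P, !P):
        × closes — contains both P and !P.
  branch 2 (add Q):
    !!(!P == P): β-rule — branch into !P, P  //  !!P, !P.
      branch 2.1 (add !P, P):
        × closes — contains both P and !P.
      branch 2.2 (add !!P, !P):
        × closes — contains both P and !P.
All 4 branches close.
Every branch closed, so the premises entail the conclusion.

Yes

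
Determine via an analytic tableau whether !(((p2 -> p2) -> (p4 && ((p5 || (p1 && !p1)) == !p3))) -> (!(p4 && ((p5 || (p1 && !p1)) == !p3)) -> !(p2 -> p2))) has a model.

Unsatisfiable

Initial set: {!(((p2 -> p2) -> (p4 && ((p5 || (p1 && !p1)) == !p3))) -> (!(p4 && ((p5 || (p1 && !p1)) == !p3)) -> !(p2 -> p2)))}.
!(((p2 -> p2) -> (p4 && ((p5 || (p1 && !p1)) == !p3))) -> (!(p4 && ((p5 || (p1 && !p1)) == !p3)) -> !(p2 -> p2))): α-rule — add ((p2 -> p2) -> (p4 && ((p5 || (p1 && !p1)) == !p3))), !(!(p4 && ((p5 || (p1 && !p1)) == !p3)) -> !(p2 -> p2)).
!(!(p4 && ((p5 || (p1 && !p1)) == !p3)) -> !(p2 -> p2)): α-rule — add !(p4 && ((p5 || (p1 && !p1)) == !p3)), !!(p2 -> p2).
((p2 -> p2) -> (p4 && ((p5 || (p1 && !p1)) == !p3))): β-rule — branch into !(p2 -> p2)  //  (p4 && ((p5 || (p1 && !p1)) == !p3)).
  branch 1 (add !(p2 -> p2)):
    !(p2 -> p2): α-rule — add p2, !p2.
    × closes — contains both p2 and !p2.
  branch 2 (add (p4 && ((p5 || (p1 && !p1)) == !p3))):
    (p4 && ((p5 || (p1 && !p1)) == !p3)): α-rule — add p4, ((p5 || (p1 && !p1)) == !p3).
    !(p4 && ((p5 || (p1 && !p1)) == !p3)): β-rule — branch into !p4  //  !((p5 || (p1 && !p1)) == !p3).
      branch 2.1 (add !p4):
        × closes — contains both p4 and !p4.
      branch 2.2 (add !((p5 || (p1 && !p1)) == !p3)):
        !!(p2 -> p2): β-rule — branch into !p2  //  p2.
          branch 2.2.1 (add !p2):
            ((p5 || (p1 && !p1)) == !p3): β-rule — branch into (p5 || (p1 && !p1)), !p3  //  !(p5 || (p1 && !p1)), !!p3.
              branch 2.2.1.1 (add (p5 || (p1 && !p1)), !p3):
                !((p5 || (p1 && !p1)) == !p3): β-rule — branch into (p5 || (p1 && !p1)), !!p3  //  !(p5 || (p1 && !p1)), !p3.
                  branch 2.2.1.1.1 (add (p5 || (p1 && !p1)), !!p3):
                    × closes — contains both p3 and !p3.
                  branch 2.2.1.1.2 (add !(p5 || (p1 && !p1)), !p3):
                    !(p5 || (p1 && !p1)): α-rule — add !p5, !(p1 && !p1).
                    (p5 || (p1 && !p1)): β-rule — branch into p5  //  (p1 && !p1).
                      branch 2.2.1.1.2.1 (add p5):
                        × closes — contains both p5 and !p5.
                      branch 2.2.1.1.2.2 (add (p1 && !p1)):
                        (p1 && !p1): α-rule — add p1, !p1.
                        × closes — contains both p1 and !p1.
              branch 2.2.1.2 (add !(p5 || (p1 && !p1)), !!p3):
                !(p5 || (p1 && !p1)): α-rule — add !p5, !(p1 && !p1).
                !((p5 || (p1 && !p1)) == !p3): β-rule — branch into (p5 || (p1 && !p1)), !!p3  //  !(p5 || (p1 && !p1)), !p3.
                  branch 2.2.1.2.1 (add (p5 || (p1 && !p1)), !!p3):
                    !(p1 && !p1): β-rule — branch into !p1  //  !!p1.
                      branch 2.2.1.2.1.1 (add !p1):
                        (p5 || (p1 && !p1)): β-rule — branch into p5  //  (p1 && !p1).
                          branch 2.2.1.2.1.1.1 (add p5):
                            × closes — contains both p5 and !p5.
                          branch 2.2.1.2.1.1.2 (add (p1 && !p1)):
                            (p1 && !p1): α-rule — add p1, !p1.
                            × closes — contains both p1 and !p1.
                      branch 2.2.1.2.1.2 (add !!p1):
                        (p5 || (p1 && !p1)): β-rule — branch into p5  //  (p1 && !p1).
                          branch 2.2.1.2.1.2.1 (add p5):
                            × closes — contains both p5 and !p5.
                          branch 2.2.1.2.1.2.2 (add (p1 && !p1)):
                            (p1 && !p1): α-rule — add p1, !p1.
                            × closes — contains both p1 and !p1.
                  branch 2.2.1.2.2 (add !(p5 || (p1 && !p1)), !p3):
                    × closes — contains both p3 and !p3.
          branch 2.2.2 (add p2):
            ((p5 || (p1 && !p1)) == !p3): β-rule — branch into (p5 || (p1 && !p1)), !p3  //  !(p5 || (p1 && !p1)), !!p3.
              branch 2.2.2.1 (add (p5 || (p1 && !p1)), !p3):
                !((p5 || (p1 && !p1)) == !p3): β-rule — branch into (p5 || (p1 && !p1)), !!p3  //  !(p5 || (p1 && !p1)), !p3.
                  branch 2.2.2.1.1 (add (p5 || (p1 && !p1)), !!p3):
                    × closes — contains both p3 and !p3.
                  branch 2.2.2.1.2 (add !(p5 || (p1 && !p1)), !p3):
                    !(p5 || (p1 && !p1)): α-rule — add !p5, !(p1 && !p1).
                    (p5 || (p1 && !p1)): β-rule — branch into p5  //  (p1 && !p1).
                      branch 2.2.2.1.2.1 (add p5):
                        × closes — contains both p5 and !p5.
                      branch 2.2.2.1.2.2 (add (p1 && !p1)):
                        (p1 && !p1): α-rule — add p1, !p1.
                        × closes — contains both p1 and !p1.
              branch 2.2.2.2 (add !(p5 || (p1 && !p1)), !!p3):
                !(p5 || (p1 && !p1)): α-rule — add !p5, !(p1 && !p1).
                !((p5 || (p1 && !p1)) == !p3): β-rule — branch into (p5 || (p1 && !p1)), !!p3  //  !(p5 || (p1 && !p1)), !p3.
                  branch 2.2.2.2.1 (add (p5 || (p1 && !p1)), !!p3):
                    !(p1 && !p1): β-rule — branch into !p1  //  !!p1.
                      branch 2.2.2.2.1.1 (add !p1):
                        (p5 || (p1 && !p1)): β-rule — branch into p5  //  (p1 && !p1).
                          branch 2.2.2.2.1.1.1 (add p5):
                            × closes — contains both p5 and !p5.
                          branch 2.2.2.2.1.1.2 (add (p1 && !p1)):
                            (p1 && !p1): α-rule — add p1, !p1.
                            × closes — contains both p1 and !p1.
                      branch 2.2.2.2.1.2 (add !!p1):
                        (p5 || (p1 && !p1)): β-rule — branch into p5  //  (p1 && !p1).
                          branch 2.2.2.2.1.2.1 (add p5):
                            × closes — contains both p5 and !p5.
                          branch 2.2.2.2.1.2.2 (add (p1 && !p1)):
                            (p1 && !p1): α-rule — add p1, !p1.
                            × closes — contains both p1 and !p1.
                  branch 2.2.2.2.2 (add !(p5 || (p1 && !p1)), !p3):
                    × closes — contains both p3 and !p3.
All 18 branches close.
Every branch closed; the formula is unsatisfiable.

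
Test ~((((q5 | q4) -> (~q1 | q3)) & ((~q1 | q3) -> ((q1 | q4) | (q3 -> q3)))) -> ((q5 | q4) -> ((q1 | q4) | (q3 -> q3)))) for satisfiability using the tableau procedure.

Initial set: {~((((q5 | q4) -> (~q1 | q3)) & ((~q1 | q3) -> ((q1 | q4) | (q3 -> q3)))) -> ((q5 | q4) -> ((q1 | q4) | (q3 -> q3))))}.
~((((q5 | q4) -> (~q1 | q3)) & ((~q1 | q3) -> ((q1 | q4) | (q3 -> q3)))) -> ((q5 | q4) -> ((q1 | q4) | (q3 -> q3)))): α-rule — add (((q5 | q4) -> (~q1 | q3)) & ((~q1 | q3) -> ((q1 | q4) | (q3 -> q3)))), ~((q5 | q4) -> ((q1 | q4) | (q3 -> q3))).
(((q5 | q4) -> (~q1 | q3)) & ((~q1 | q3) -> ((q1 | q4) | (q3 -> q3)))): α-rule — add ((q5 | q4) -> (~q1 | q3)), ((~q1 | q3) -> ((q1 | q4) | (q3 -> q3))).
~((q5 | q4) -> ((q1 | q4) | (q3 -> q3))): α-rule — add (q5 | q4), ~((q1 | q4) | (q3 -> q3)).
~((q1 | q4) | (q3 -> q3)): α-rule — add ~(q1 | q4), ~(q3 -> q3).
~(q1 | q4): α-rule — add ~q1, ~q4.
~(q3 -> q3): α-rule — add q3, ~q3.
× closes — contains both q3 and ~q3.
All 1 branch closes.
Every branch closed; the formula is unsatisfiable.

Unsatisfiable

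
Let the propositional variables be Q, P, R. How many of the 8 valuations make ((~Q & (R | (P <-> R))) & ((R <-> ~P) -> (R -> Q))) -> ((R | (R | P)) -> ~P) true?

Initial set: {T (((~Q & (R | (P <-> R))) & ((R <-> ~P) -> (R -> Q))) -> ((R | (R | P)) -> ~P))}.
T (((~Q & (R | (P <-> R))) & ((R <-> ~P) -> (R -> Q))) -> ((R | (R | P)) -> ~P)): β-rule — branch into F ((~Q & (R | (P <-> R))) & ((R <-> ~P) -> (R -> Q)))  //  T ((R | (R | P)) -> ~P).
  branch 1 (add F ((~Q & (R | (P <-> R))) & ((R <-> ~P) -> (R -> Q)))):
    F ((~Q & (R | (P <-> R))) & ((R <-> ~P) -> (R -> Q))): β-rule — branch into F (~Q & (R | (P <-> R)))  //  F ((R <-> ~P) -> (R -> Q)).
      branch 1.1 (add F (~Q & (R | (P <-> R)))):
        F (~Q & (R | (P <-> R))): β-rule — branch into F ~Q  //  F (R | (P <-> R)).
          branch 1.1.1 (add F ~Q):
            ○ open, literals {Q=true}.
          branch 1.1.2 (add F (R | (P <-> R))):
            F (R | (P <-> R)): α-rule — add F R, F (P <-> R).
            F (P <-> R): β-rule — branch into T P, F R  //  F P, T R.
              branch 1.1.2.1 (add T P, F R):
                ○ open, literals {P=true, R=false}.
              branch 1.1.2.2 (add F P, T R):
                × closes — contains both R and ~R.
      branch 1.2 (add F ((R <-> ~P) -> (R -> Q))):
        F ((R <-> ~P) -> (R -> Q)): α-rule — add T (R <-> ~P), F (R -> Q).
        F (R -> Q): α-rule — add T R, F Q.
        T (R <-> ~P): β-rule — branch into T R, T ~P  //  F R, F ~P.
          branch 1.2.1 (add T R, T ~P):
            ○ open, literals {P=false, Q=false, R=true}.
          branch 1.2.2 (add F R, F ~P):
            × closes — contains both R and ~R.
  branch 2 (add T ((R | (R | P)) -> ~P)):
    T ((R | (R | P)) -> ~P): β-rule — branch into F (R | (R | P))  //  T ~P.
      branch 2.1 (add F (R | (R | P))):
        F (R | (R | P)): α-rule — add F R, F (R | P).
        F (R | P): α-rule — add F R, F P.
        ○ open, literals {P=false, R=false}.
      branch 2.2 (add T ~P):
        ○ open, literals {P=false}.
2 branches closed, 5 open.
Each open branch fixes some atoms; the unmentioned ones are free. Counting distinct full assignments: branch {Q=true} (P, R) contributes 4 new; branch {P=true, R=false} (Q) contributes 1 new; branch {P=false, Q=false, R=true} (none free) contributes 1 new; branch {P=false, R=false} (Q) contributes 1 new; branch {P=false} (Q, R) contributes 0 new. Total: 7.

7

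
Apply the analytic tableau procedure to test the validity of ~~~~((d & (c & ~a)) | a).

Assume the negation and expand:
Initial set: {~~~~~((d & (c & ~a)) | a)}.
~~~~~((d & (c & ~a)) | a): drop double negation, giving ~~~((d & (c & ~a)) | a).
~~~((d & (c & ~a)) | a): drop double negation, giving ~((d & (c & ~a)) | a).
~((d & (c & ~a)) | a): α-rule — add ~(d & (c & ~a)), ~a.
~(d & (c & ~a)): β-rule — branch into ~d  //  ~(c & ~a).
  branch 1 (add ~d):
    ○ open, literals {a=F, d=F}.
  branch 2 (add ~(c & ~a)):
    ~(c & ~a): β-rule — branch into ~c  //  ~~a.
      branch 2.1 (add ~c):
        ○ open, literals {a=F, c=F}.
      branch 2.2 (add ~~a):
        × closes — contains both a and ~a.
1 branch closed, 2 open.
An open branch gives a countermodel: a=F, d=F (unmentioned atoms arbitrary); under it the original formula is false.

Not valid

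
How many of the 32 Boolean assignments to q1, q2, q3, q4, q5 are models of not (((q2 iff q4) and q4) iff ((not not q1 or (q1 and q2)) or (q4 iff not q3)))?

20

Initial set: {not (((q2 iff q4) and q4) iff ((not not q1 or (q1 and q2)) or (q4 iff not q3)))}.
not (((q2 iff q4) and q4) iff ((not not q1 or (q1 and q2)) or (q4 iff not q3))): β-rule — branch into ((q2 iff q4) and q4), not ((not not q1 or (q1 and q2)) or (q4 iff not q3))  //  not ((q2 iff q4) and q4), ((not not q1 or (q1 and q2)) or (q4 iff not q3)).
  branch 1 (add ((q2 iff q4) and q4), not ((not not q1 or (q1 and q2)) or (q4 iff not q3))):
    ((q2 iff q4) and q4): α-rule — add (q2 iff q4), q4.
    not ((not not q1 or (q1 and q2)) or (q4 iff not q3)): α-rule — add not (not not q1 or (q1 and q2)), not (q4 iff not q3).
    not (not not q1 or (q1 and q2)): α-rule — add not not not q1, not (q1 and q2).
    not not not q1: drop double negation, giving not q1.
    (q2 iff q4): β-rule — branch into q2, q4  //  not q2, not q4.
      branch 1.1 (add q2, q4):
        not (q4 iff not q3): β-rule — branch into q4, not not q3  //  not q4, not q3.
          branch 1.1.1 (add q4, not not q3):
            not (q1 and q2): β-rule — branch into not q1  //  not q2.
              branch 1.1.1.1 (add not q1):
                ○ open, literals {q1=false, q2=true, q3=true, q4=true}.
              branch 1.1.1.2 (add not q2):
                × closes — contains both q2 and not q2.
          branch 1.1.2 (add not q4, not q3):
            × closes — contains both q4 and not q4.
      branch 1.2 (add not q2, not q4):
        × closes — contains both q4 and not q4.
  branch 2 (add not ((q2 iff q4) and q4), ((not not q1 or (q1 and q2)) or (q4 iff not q3))):
    not ((q2 iff q4) and q4): β-rule — branch into not (q2 iff q4)  //  not q4.
      branch 2.1 (add not (q2 iff q4)):
        ((not not q1 or (q1 and q2)) or (q4 iff not q3)): β-rule — branch into (not not q1 or (q1 and q2))  //  (q4 iff not q3).
          branch 2.1.1 (add (not not q1 or (q1 and q2))):
            not (q2 iff q4): β-rule — branch into q2, not q4  //  not q2, q4.
              branch 2.1.1.1 (add q2, not q4):
                (not not q1 or (q1 and q2)): β-rule — branch into not not q1  //  (q1 and q2).
                  branch 2.1.1.1.1 (add not not q1):
                    not not q1: drop double negation, giving q1.
                    ○ open, literals {q1=true, q2=true, q4=false}.
                  branch 2.1.1.1.2 (add (q1 and q2)):
                    (q1 and q2): α-rule — add q1, q2.
                    ○ open, literals {q1=true, q2=true, q4=false}.
              branch 2.1.1.2 (add not q2, q4):
                (not not q1 or (q1 and q2)): β-rule — branch into not not q1  //  (q1 and q2).
                  branch 2.1.1.2.1 (add not not q1):
                    not not q1: drop double negation, giving q1.
                    ○ open, literals {q1=true, q2=false, q4=true}.
                  branch 2.1.1.2.2 (add (q1 and q2)):
                    (q1 and q2): α-rule — add q1, q2.
                    × closes — contains both q2 and not q2.
          branch 2.1.2 (add (q4 iff not q3)):
            not (q2 iff q4): β-rule — branch into q2, not q4  //  not q2, q4.
              branch 2.1.2.1 (add q2, not q4):
                (q4 iff not q3): β-rule — branch into q4, not q3  //  not q4, not not q3.
                  branch 2.1.2.1.1 (add q4, not q3):
                    × closes — contains both q4 and not q4.
                  branch 2.1.2.1.2 (add not q4, not not q3):
                    ○ open, literals {q2=true, q3=true, q4=false}.
              branch 2.1.2.2 (add not q2, q4):
                (q4 iff not q3): β-rule — branch into q4, not q3  //  not q4, not not q3.
                  branch 2.1.2.2.1 (add q4, not q3):
                    ○ open, literals {q2=false, q3=false, q4=true}.
                  branch 2.1.2.2.2 (add not q4, not not q3):
                    × closes — contains both q4 and not q4.
      branch 2.2 (add not q4):
        ((not not q1 or (q1 and q2)) or (q4 iff not q3)): β-rule — branch into (not not q1 or (q1 and q2))  //  (q4 iff not q3).
          branch 2.2.1 (add (not not q1 or (q1 and q2))):
            (not not q1 or (q1 and q2)): β-rule — branch into not not q1  //  (q1 and q2).
              branch 2.2.1.1 (add not not q1):
                not not q1: drop double negation, giving q1.
                ○ open, literals {q1=true, q4=false}.
              branch 2.2.1.2 (add (q1 and q2)):
                (q1 and q2): α-rule — add q1, q2.
                ○ open, literals {q1=true, q2=true, q4=false}.
          branch 2.2.2 (add (q4 iff not q3)):
            (q4 iff not q3): β-rule — branch into q4, not q3  //  not q4, not not q3.
              branch 2.2.2.1 (add q4, not q3):
                × closes — contains both q4 and not q4.
              branch 2.2.2.2 (add not q4, not not q3):
                ○ open, literals {q3=true, q4=false}.
7 branches closed, 9 open.
Each open branch fixes some atoms; the unmentioned ones are free. Counting distinct full assignments: branch {q1=false, q2=true, q3=true, q4=true} (q5) contributes 2 new; branch {q1=true, q2=true, q4=false} (q3, q5) contributes 4 new; branch {q1=true, q2=true, q4=false} (q3, q5) contributes 0 new; branch {q1=true, q2=false, q4=true} (q3, q5) contributes 4 new; branch {q2=true, q3=true, q4=false} (q1, q5) contributes 2 new; branch {q2=false, q3=false, q4=true} (q1, q5) contributes 2 new; branch {q1=true, q4=false} (q2, q3, q5) contributes 4 new; branch {q1=true, q2=true, q4=false} (q3, q5) contributes 0 new; branch {q3=true, q4=false} (q1, q2, q5) contributes 2 new. Total: 20.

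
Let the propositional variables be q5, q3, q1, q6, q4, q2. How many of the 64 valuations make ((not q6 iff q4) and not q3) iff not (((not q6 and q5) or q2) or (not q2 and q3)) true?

Initial set: {(((not q6 iff q4) and not q3) iff not (((not q6 and q5) or q2) or (not q2 and q3)))}.
(((not q6 iff q4) and not q3) iff not (((not q6 and q5) or q2) or (not q2 and q3))): β-rule — branch into ((not q6 iff q4) and not q3), not (((not q6 and q5) or q2) or (not q2 and q3))  //  not ((not q6 iff q4) and not q3), not not (((not q6 and q5) or q2) or (not q2 and q3)).
  branch 1 (add ((not q6 iff q4) and not q3), not (((not q6 and q5) or q2) or (not q2 and q3))):
    ((not q6 iff q4) and not q3): α-rule — add (not q6 iff q4), not q3.
    not (((not q6 and q5) or q2) or (not q2 and q3)): α-rule — add not ((not q6 and q5) or q2), not (not q2 and q3).
    not ((not q6 and q5) or q2): α-rule — add not (not q6 and q5), not q2.
    (not q6 iff q4): β-rule — branch into not q6, q4  //  not not q6, not q4.
      branch 1.1 (add not q6, q4):
        not (not q2 and q3): β-rule — branch into not not q2  //  not q3.
          branch 1.1.1 (add not not q2):
            × closes — contains both q2 and not q2.
          branch 1.1.2 (add not q3):
            not (not q6 and q5): β-rule — branch into not not q6  //  not q5.
              branch 1.1.2.1 (add not not q6):
                × closes — contains both q6 and not q6.
              branch 1.1.2.2 (add not q5):
                ○ open, literals {q2=0, q3=0, q4=1, q5=0, q6=0}.
      branch 1.2 (add not not q6, not q4):
        not (not q2 and q3): β-rule — branch into not not q2  //  not q3.
          branch 1.2.1 (add not not q2):
            × closes — contains both q2 and not q2.
          branch 1.2.2 (add not q3):
            not (not q6 and q5): β-rule — branch into not not q6  //  not q5.
              branch 1.2.2.1 (add not not q6):
                ○ open, literals {q2=0, q3=0, q4=0, q6=1}.
              branch 1.2.2.2 (add not q5):
                ○ open, literals {q2=0, q3=0, q4=0, q5=0, q6=1}.
  branch 2 (add not ((not q6 iff q4) and not q3), not not (((not q6 and q5) or q2) or (not q2 and q3))):
    not ((not q6 iff q4) and not q3): β-rule — branch into not (not q6 iff q4)  //  not not q3.
      branch 2.1 (add not (not q6 iff q4)):
        not not (((not q6 and q5) or q2) or (not q2 and q3)): β-rule — branch into ((not q6 and q5) or q2)  //  (not q2 and q3).
          branch 2.1.1 (add ((not q6 and q5) or q2)):
            not (not q6 iff q4): β-rule — branch into not q6, not q4  //  not not q6, q4.
              branch 2.1.1.1 (add not q6, not q4):
                ((not q6 and q5) or q2): β-rule — branch into (not q6 and q5)  //  q2.
                  branch 2.1.1.1.1 (add (not q6 and q5)):
                    (not q6 and q5): α-rule — add not q6, q5.
                    ○ open, literals {q4=0, q5=1, q6=0}.
                  branch 2.1.1.1.2 (add q2):
                    ○ open, literals {q2=1, q4=0, q6=0}.
              branch 2.1.1.2 (add not not q6, q4):
                ((not q6 and q5) or q2): β-rule — branch into (not q6 and q5)  //  q2.
                  branch 2.1.1.2.1 (add (not q6 and q5)):
                    (not q6 and q5): α-rule — add not q6, q5.
                    × closes — contains both q6 and not q6.
                  branch 2.1.1.2.2 (add q2):
                    ○ open, literals {q2=1, q4=1, q6=1}.
          branch 2.1.2 (add (not q2 and q3)):
            (not q2 and q3): α-rule — add not q2, q3.
            not (not q6 iff q4): β-rule — branch into not q6, not q4  //  not not q6, q4.
              branch 2.1.2.1 (add not q6, not q4):
                ○ open, literals {q2=0, q3=1, q4=0, q6=0}.
              branch 2.1.2.2 (add not not q6, q4):
                ○ open, literals {q2=0, q3=1, q4=1, q6=1}.
      branch 2.2 (add not not q3):
        not not (((not q6 and q5) or q2) or (not q2 and q3)): β-rule — branch into ((not q6 and q5) or q2)  //  (not q2 and q3).
          branch 2.2.1 (add ((not q6 and q5) or q2)):
            ((not q6 and q5) or q2): β-rule — branch into (not q6 and q5)  //  q2.
              branch 2.2.1.1 (add (not q6 and q5)):
                (not q6 and q5): α-rule — add not q6, q5.
                ○ open, literals {q3=1, q5=1, q6=0}.
              branch 2.2.1.2 (add q2):
                ○ open, literals {q2=1, q3=1}.
          branch 2.2.2 (add (not q2 and q3)):
            (not q2 and q3): α-rule — add not q2, q3.
            ○ open, literals {q2=0, q3=1}.
4 branches closed, 11 open.
Each open branch fixes some atoms; the unmentioned ones are free. Counting distinct full assignments: branch {q2=0, q3=0, q4=1, q5=0, q6=0} (q1) contributes 2 new; branch {q2=0, q3=0, q4=0, q6=1} (q5, q1) contributes 4 new; branch {q2=0, q3=0, q4=0, q5=0, q6=1} (q1) contributes 0 new; branch {q4=0, q5=1, q6=0} (q3, q1, q2) contributes 8 new; branch {q2=1, q4=0, q6=0} (q5, q3, q1) contributes 4 new; branch {q2=1, q4=1, q6=1} (q5, q3, q1) contributes 8 new; branch {q2=0, q3=1, q4=0, q6=0} (q5, q1) contributes 2 new; branch {q2=0, q3=1, q4=1, q6=1} (q5, q1) contributes 4 new; branch {q3=1, q5=1, q6=0} (q1, q4, q2) contributes 4 new; branch {q2=1, q3=1} (q5, q1, q6, q4) contributes 6 new; branch {q2=0, q3=1} (q5, q1, q6, q4) contributes 6 new. Total: 48.

48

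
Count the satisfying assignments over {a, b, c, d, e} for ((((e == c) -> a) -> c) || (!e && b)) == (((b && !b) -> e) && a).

Initial set: {(((((e == c) -> a) -> c) || (!e && b)) == (((b && !b) -> e) && a))}.
(((((e == c) -> a) -> c) || (!e && b)) == (((b && !b) -> e) && a)): β-rule — branch into ((((e == c) -> a) -> c) || (!e && b)), (((b && !b) -> e) && a)  //  !((((e == c) -> a) -> c) || (!e && b)), !(((b && !b) -> e) && a).
  branch 1 (add ((((e == c) -> a) -> c) || (!e && b)), (((b && !b) -> e) && a)):
    (((b && !b) -> e) && a): α-rule — add ((b && !b) -> e), a.
    ((((e == c) -> a) -> c) || (!e && b)): β-rule — branch into (((e == c) -> a) -> c)  //  (!e && b).
      branch 1.1 (add (((e == c) -> a) -> c)):
        ((b && !b) -> e): β-rule — branch into !(b && !b)  //  e.
          branch 1.1.1 (add !(b && !b)):
            (((e == c) -> a) -> c): β-rule — branch into !((e == c) -> a)  //  c.
              branch 1.1.1.1 (add !((e == c) -> a)):
                !((e == c) -> a): α-rule — add (e == c), !a.
                × closes — contains both a and !a.
              branch 1.1.1.2 (add c):
                !(b && !b): β-rule — branch into !b  //  !!b.
                  branch 1.1.1.2.1 (add !b):
                    ○ open, literals {a=1, b=0, c=1}.
                  branch 1.1.1.2.2 (add !!b):
                    ○ open, literals {a=1, b=1, c=1}.
          branch 1.1.2 (add e):
            (((e == c) -> a) -> c): β-rule — branch into !((e == c) -> a)  //  c.
              branch 1.1.2.1 (add !((e == c) -> a)):
                !((e == c) -> a): α-rule — add (e == c), !a.
                × closes — contains both a and !a.
              branch 1.1.2.2 (add c):
                ○ open, literals {a=1, c=1, e=1}.
      branch 1.2 (add (!e && b)):
        (!e && b): α-rule — add !e, b.
        ((b && !b) -> e): β-rule — branch into !(b && !b)  //  e.
          branch 1.2.1 (add !(b && !b)):
            !(b && !b): β-rule — branch into !b  //  !!b.
              branch 1.2.1.1 (add !b):
                × closes — contains both b and !b.
              branch 1.2.1.2 (add !!b):
                ○ open, literals {a=1, b=1, e=0}.
          branch 1.2.2 (add e):
            × closes — contains both e and !e.
  branch 2 (add !((((e == c) -> a) -> c) || (!e && b)), !(((b && !b) -> e) && a)):
    !((((e == c) -> a) -> c) || (!e && b)): α-rule — add !(((e == c) -> a) -> c), !(!e && b).
    !(((e == c) -> a) -> c): α-rule — add ((e == c) -> a), !c.
    !(((b && !b) -> e) && a): β-rule — branch into !((b && !b) -> e)  //  !a.
      branch 2.1 (add !((b && !b) -> e)):
        !((b && !b) -> e): α-rule — add (b && !b), !e.
        (b && !b): α-rule — add b, !b.
        × closes — contains both b and !b.
      branch 2.2 (add !a):
        !(!e && b): β-rule — branch into !!e  //  !b.
          branch 2.2.1 (add !!e):
            ((e == c) -> a): β-rule — branch into !(e == c)  //  a.
              branch 2.2.1.1 (add !(e == c)):
                !(e == c): β-rule — branch into e, !c  //  !e, c.
                  branch 2.2.1.1.1 (add e, !c):
                    ○ open, literals {a=0, c=0, e=1}.
                  branch 2.2.1.1.2 (add !e, c):
                    × closes — contains both e and !e.
              branch 2.2.1.2 (add a):
                × closes — contains both a and !a.
          branch 2.2.2 (add !b):
            ((e == c) -> a): β-rule — branch into !(e == c)  //  a.
              branch 2.2.2.1 (add !(e == c)):
                !(e == c): β-rule — branch into e, !c  //  !e, c.
                  branch 2.2.2.1.1 (add e, !c):
                    ○ open, literals {a=0, b=0, c=0, e=1}.
                  branch 2.2.2.1.2 (add !e, c):
                    × closes — contains both c and !c.
              branch 2.2.2.2 (add a):
                × closes — contains both a and !a.
9 branches closed, 6 open.
Each open branch fixes some atoms; the unmentioned ones are free. Counting distinct full assignments: branch {a=1, b=0, c=1} (d, e) contributes 4 new; branch {a=1, b=1, c=1} (d, e) contributes 4 new; branch {a=1, c=1, e=1} (b, d) contributes 0 new; branch {a=1, b=1, e=0} (c, d) contributes 2 new; branch {a=0, c=0, e=1} (b, d) contributes 4 new; branch {a=0, b=0, c=0, e=1} (d) contributes 0 new. Total: 14.

14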